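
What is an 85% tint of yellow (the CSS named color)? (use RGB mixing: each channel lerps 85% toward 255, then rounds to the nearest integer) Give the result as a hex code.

#FFFFD9

CSS yellow is rgb(255, 255, 0).
Lerp each channel 85% toward 255:
  R: 255 + 0.85×(255−255) = 255 + 0 = 255 → 255
  G: 255 + 0 = 255 → 255
  B: 0 + 216.75 = 216.75 → 217
rgb(255, 255, 217) = #FFFFD9.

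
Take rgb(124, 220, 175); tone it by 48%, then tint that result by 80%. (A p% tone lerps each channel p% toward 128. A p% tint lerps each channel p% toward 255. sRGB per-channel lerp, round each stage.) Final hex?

Per channel, c → c + 0.48(128 − c):
  R: 124 + 1.92 = 125.92 → 126
  G: 220 + 0.48×(128−220) = 220 − 44.16 = 175.84 → 176
  B: 175 − 22.56 = 152.44 → 152
After the tone: rgb(126, 176, 152) = #7eb098.
An 80% tint moves each channel 80% toward 255:
  R: 126 + 0.8×(255−126) = 126 + 103.2 = 229.2 → 229
  G: 176 + 0.8×(255−176) = 176 + 63.2 = 239.2 → 239
  B: 152 + 82.4 = 234.4 → 234
rgb(229, 239, 234) = #e5efea.

#e5efea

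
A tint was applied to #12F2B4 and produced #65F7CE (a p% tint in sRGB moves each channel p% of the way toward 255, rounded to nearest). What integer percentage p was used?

35%

#12F2B4 is rgb(18, 242, 180); #65F7CE is rgb(101, 247, 206).
On the R channel (widest range): 101 ≈ 18 + (p/100)(255 − 18), so p ≈ 100×(101 − 18)/(255 − 18) = 8300/237 = 35.02.
p = 35 reproduces all three channels after rounding.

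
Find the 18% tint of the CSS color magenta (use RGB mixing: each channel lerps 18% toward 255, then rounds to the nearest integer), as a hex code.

CSS magenta is rgb(255, 0, 255).
Per channel, c → c + 0.18(255 − c):
  R: 255 + 0 = 255 → 255
  G: 0 + 0.18×(255−0) = 0 + 45.9 = 45.9 → 46
  B: 255 + 0 = 255 → 255
rgb(255, 46, 255) = #FF2EFF.

#FF2EFF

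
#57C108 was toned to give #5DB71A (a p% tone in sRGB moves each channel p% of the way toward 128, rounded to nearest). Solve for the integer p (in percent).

15%

#57C108 is rgb(87, 193, 8); #5DB71A is rgb(93, 183, 26).
On the B channel (widest range): 26 ≈ 8 + (p/100)(128 − 8), so p ≈ 100×(26 − 8)/(128 − 8) = 1800/120 = 15.00.
p = 15 reproduces all three channels after rounding.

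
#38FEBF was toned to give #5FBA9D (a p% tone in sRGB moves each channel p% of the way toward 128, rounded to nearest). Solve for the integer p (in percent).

54%

#38FEBF is rgb(56, 254, 191); #5FBA9D is rgb(95, 186, 157).
On the G channel (widest range): 186 ≈ 254 + (p/100)(128 − 254), so p ≈ 100×(186 − 254)/(128 − 254) = -6800/-126 = 53.97.
p = 54 reproduces all three channels after rounding.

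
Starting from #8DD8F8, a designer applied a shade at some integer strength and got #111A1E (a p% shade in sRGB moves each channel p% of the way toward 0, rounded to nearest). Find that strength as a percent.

88%

#8DD8F8 is rgb(141, 216, 248); #111A1E is rgb(17, 26, 30).
On the B channel (widest range): 30 ≈ 248 + (p/100)(0 − 248), so p ≈ 100×(30 − 248)/(0 − 248) = -21800/-248 = 87.90.
p = 88 reproduces all three channels after rounding.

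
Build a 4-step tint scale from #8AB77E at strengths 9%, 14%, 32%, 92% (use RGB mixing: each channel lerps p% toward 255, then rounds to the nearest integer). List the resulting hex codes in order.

#8AB77E is rgb(138, 183, 126).
9%: (138 + 10.53 = 148.53→149, 183 + 6.48 = 189.48→189, 126 + 11.61 = 137.61→138) → #95BD8A
14%: (138 + 16.38 = 154.38→154, 183 + 10.08 = 193.08→193, 126 + 18.06 = 144.06→144) → #9AC190
32%: (138 + 37.44 = 175.44→175, 183 + 23.04 = 206.04→206, 126 + 41.28 = 167.28→167) → #AFCEA7
92%: (138 + 107.64 = 245.64→246, 183 + 66.24 = 249.24→249, 126 + 118.68 = 244.68→245) → #F6F9F5

#95BD8A, #9AC190, #AFCEA7, #F6F9F5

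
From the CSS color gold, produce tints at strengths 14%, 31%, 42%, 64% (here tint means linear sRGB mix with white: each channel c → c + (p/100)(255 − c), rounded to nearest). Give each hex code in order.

CSS gold is rgb(255, 215, 0).
14%: (255→255, 215 + 5.6 = 220.6→221, 0 + 35.7 = 35.7→36) → #FFDD24
31%: (255→255, 215 + 12.4 = 227.4→227, 0 + 79.05 = 79.05→79) → #FFE34F
42%: (255→255, 215 + 16.8 = 231.8→232, 0 + 107.1 = 107.1→107) → #FFE86B
64%: (255→255, 215 + 25.6 = 240.6→241, 0 + 163.2 = 163.2→163) → #FFF1A3

#FFDD24, #FFE34F, #FFE86B, #FFF1A3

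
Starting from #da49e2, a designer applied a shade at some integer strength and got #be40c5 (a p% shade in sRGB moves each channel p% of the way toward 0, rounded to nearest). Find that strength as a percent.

#da49e2 is rgb(218, 73, 226); #be40c5 is rgb(190, 64, 197).
On the B channel (widest range): 197 ≈ 226 + (p/100)(0 − 226), so p ≈ 100×(197 − 226)/(0 − 226) = -2900/-226 = 12.83.
p = 13 reproduces all three channels after rounding.

13%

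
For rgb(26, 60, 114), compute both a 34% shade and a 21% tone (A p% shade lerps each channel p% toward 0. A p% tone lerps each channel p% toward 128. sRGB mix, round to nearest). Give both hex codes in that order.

34% shade:
  R: 26 − 8.84 = 17.16 → 17
  G: 60 + 0.34×(0−60) = 60 − 20.4 = 39.6 → 40
  B: 114 − 38.76 = 75.24 → 75
  → #11284b
21% tone:
  R: 26 + 21.42 = 47.42 → 47
  G: 60 + 0.21×(128−60) = 60 + 14.28 = 74.28 → 74
  B: 114 + 0.21×(128−114) = 114 + 2.94 = 116.94 → 117
  → #2f4a75

#11284b, #2f4a75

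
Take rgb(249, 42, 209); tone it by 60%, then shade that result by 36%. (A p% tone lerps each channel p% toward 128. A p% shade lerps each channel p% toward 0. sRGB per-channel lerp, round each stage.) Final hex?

#713C66

Lerp each channel 60% toward 128:
  R: 249 + 0.6×(128−249) = 249 − 72.6 = 176.4 → 176
  G: 42 + 51.6 = 93.6 → 94
  B: 209 + 0.6×(128−209) = 209 − 48.6 = 160.4 → 160
After the tone: rgb(176, 94, 160) = #B05EA0.
A 36% shade moves each channel 36% toward 0:
  R: 176 + 0.36×(0−176) = 176 − 63.36 = 112.64 → 113
  G: 94 + 0.36×(0−94) = 94 − 33.84 = 60.16 → 60
  B: 160 − 57.6 = 102.4 → 102
rgb(113, 60, 102) = #713C66.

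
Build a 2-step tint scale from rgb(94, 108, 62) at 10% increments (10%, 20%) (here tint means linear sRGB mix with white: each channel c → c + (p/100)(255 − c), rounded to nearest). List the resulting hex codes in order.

#6e7b51, #7e8965

10%: (94 + 16.1 = 110.1→110, 108 + 14.7 = 122.7→123, 62 + 19.3 = 81.3→81) → #6e7b51
20%: (94 + 32.2 = 126.2→126, 108 + 29.4 = 137.4→137, 62 + 38.6 = 100.6→101) → #7e8965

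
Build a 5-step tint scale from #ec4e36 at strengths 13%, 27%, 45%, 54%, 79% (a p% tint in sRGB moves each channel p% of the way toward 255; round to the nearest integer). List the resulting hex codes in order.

#ee6550, #f17e6c, #f59e90, #f6aea3, #fbdad5

#ec4e36 is rgb(236, 78, 54).
13%: (236 + 2.47 = 238.47→238, 78 + 23.01 = 101.01→101, 54 + 26.13 = 80.13→80) → #ee6550
27%: (236 + 5.13 = 241.13→241, 78 + 47.79 = 125.79→126, 54 + 54.27 = 108.27→108) → #f17e6c
45%: (236 + 8.55 = 244.55→245, 78 + 79.65 = 157.65→158, 54 + 90.45 = 144.45→144) → #f59e90
54%: (236 + 10.26 = 246.26→246, 78 + 95.58 = 173.58→174, 54 + 108.54 = 162.54→163) → #f6aea3
79%: (236 + 15.01 = 251.01→251, 78 + 139.83 = 217.83→218, 54 + 158.79 = 212.79→213) → #fbdad5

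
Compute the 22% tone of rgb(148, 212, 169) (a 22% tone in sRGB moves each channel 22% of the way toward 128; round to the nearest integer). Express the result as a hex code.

#90C2A0

Per channel, c → c + 0.22(128 − c):
  R: 148 + 0.22×(128−148) = 148 − 4.4 = 143.6 → 144
  G: 212 + 0.22×(128−212) = 212 − 18.48 = 193.52 → 194
  B: 169 − 9.02 = 159.98 → 160
rgb(144, 194, 160) = #90C2A0.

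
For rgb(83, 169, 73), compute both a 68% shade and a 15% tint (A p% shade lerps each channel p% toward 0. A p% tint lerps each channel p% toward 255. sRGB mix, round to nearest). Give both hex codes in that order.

68% shade:
  R: 83 − 56.44 = 26.56 → 27
  G: 169 + 0.68×(0−169) = 169 − 114.92 = 54.08 → 54
  B: 73 + 0.68×(0−73) = 73 − 49.64 = 23.36 → 23
  → #1b3617
15% tint:
  R: 83 + 25.8 = 108.8 → 109
  G: 169 + 0.15×(255−169) = 169 + 12.9 = 181.9 → 182
  B: 73 + 27.3 = 100.3 → 100
  → #6db664

#1b3617, #6db664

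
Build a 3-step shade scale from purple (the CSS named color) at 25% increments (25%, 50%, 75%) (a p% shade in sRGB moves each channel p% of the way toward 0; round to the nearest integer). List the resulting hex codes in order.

CSS purple is rgb(128, 0, 128).
25%: (128 − 32 = 96→96, 0→0, 128 − 32 = 96→96) → #600060
50%: (128 − 64 = 64→64, 0→0, 128 − 64 = 64→64) → #400040
75%: (128 − 96 = 32→32, 0→0, 128 − 96 = 32→32) → #200020

#600060, #400040, #200020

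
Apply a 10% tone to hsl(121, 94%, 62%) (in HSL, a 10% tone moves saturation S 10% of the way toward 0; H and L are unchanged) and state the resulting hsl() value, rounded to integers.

hsl(121, 85%, 62%)

S moves 10% from 94 toward 0: 94 − 9.4 = 84.6 → 85.
H and L are unchanged.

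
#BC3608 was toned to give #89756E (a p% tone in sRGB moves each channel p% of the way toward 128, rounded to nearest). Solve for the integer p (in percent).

#BC3608 is rgb(188, 54, 8); #89756E is rgb(137, 117, 110).
On the B channel (widest range): 110 ≈ 8 + (p/100)(128 − 8), so p ≈ 100×(110 − 8)/(128 − 8) = 10200/120 = 85.00.
p = 85 reproduces all three channels after rounding.

85%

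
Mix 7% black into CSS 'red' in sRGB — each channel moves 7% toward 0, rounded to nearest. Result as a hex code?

#ED0000

CSS red is rgb(255, 0, 0).
A 7% shade moves each channel 7% toward 0:
  R: 255 + 0.07×(0−255) = 255 − 17.85 = 237.15 → 237
  G: 0 + 0.07×(0−0) = 0 + 0 = 0 → 0
  B: 0 + 0 = 0 → 0
rgb(237, 0, 0) = #ED0000.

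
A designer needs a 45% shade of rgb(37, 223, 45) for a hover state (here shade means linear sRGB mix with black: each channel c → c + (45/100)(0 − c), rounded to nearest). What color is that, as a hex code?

#147B19

Per channel, c → c + 0.45(0 − c):
  R: 37 − 16.65 = 20.35 → 20
  G: 223 − 100.35 = 122.65 → 123
  B: 45 − 20.25 = 24.75 → 25
rgb(20, 123, 25) = #147B19.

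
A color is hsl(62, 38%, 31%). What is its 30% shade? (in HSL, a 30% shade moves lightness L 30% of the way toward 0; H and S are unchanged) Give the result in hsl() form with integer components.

L moves 30% from 31 toward 0: 31 − 9.3 = 21.7 → 22.
H and S are unchanged.

hsl(62, 38%, 22%)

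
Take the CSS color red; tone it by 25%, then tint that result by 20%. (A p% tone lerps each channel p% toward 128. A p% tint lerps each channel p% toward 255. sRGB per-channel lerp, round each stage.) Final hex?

CSS red is rgb(255, 0, 0).
Lerp each channel 25% toward 128:
  R: 255 + 0.25×(128−255) = 255 − 31.75 = 223.25 → 223
  G: 0 + 32 = 32 → 32
  B: 0 + 32 = 32 → 32
After the tone: rgb(223, 32, 32) = #DF2020.
Lerp each channel 20% toward 255:
  R: 223 + 6.4 = 229.4 → 229
  G: 32 + 0.2×(255−32) = 32 + 44.6 = 76.6 → 77
  B: 32 + 44.6 = 76.6 → 77
rgb(229, 77, 77) = #E54D4D.

#E54D4D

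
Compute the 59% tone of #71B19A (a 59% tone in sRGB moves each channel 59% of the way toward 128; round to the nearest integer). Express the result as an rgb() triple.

#71B19A is rgb(113, 177, 154).
Lerp each channel 59% toward 128:
  R: 113 + 8.85 = 121.85 → 122
  G: 177 + 0.59×(128−177) = 177 − 28.91 = 148.09 → 148
  B: 154 + 0.59×(128−154) = 154 − 15.34 = 138.66 → 139

rgb(122, 148, 139)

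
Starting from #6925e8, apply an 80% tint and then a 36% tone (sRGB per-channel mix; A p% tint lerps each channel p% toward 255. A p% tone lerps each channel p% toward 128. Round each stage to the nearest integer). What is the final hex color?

#6925e8 is rgb(105, 37, 232).
An 80% tint moves each channel 80% toward 255:
  R: 105 + 0.8×(255−105) = 105 + 120 = 225 → 225
  G: 37 + 0.8×(255−37) = 37 + 174.4 = 211.4 → 211
  B: 232 + 18.4 = 250.4 → 250
After the tint: rgb(225, 211, 250) = #e1d3fa.
Lerp each channel 36% toward 128:
  R: 225 − 34.92 = 190.08 → 190
  G: 211 + 0.36×(128−211) = 211 − 29.88 = 181.12 → 181
  B: 250 + 0.36×(128−250) = 250 − 43.92 = 206.08 → 206
rgb(190, 181, 206) = #beb5ce.

#beb5ce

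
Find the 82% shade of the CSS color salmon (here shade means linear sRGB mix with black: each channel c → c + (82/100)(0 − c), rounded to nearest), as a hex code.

#2d1715

CSS salmon is rgb(250, 128, 114).
Per channel, c → c + 0.82(0 − c):
  R: 250 − 205 = 45 → 45
  G: 128 − 104.96 = 23.04 → 23
  B: 114 − 93.48 = 20.52 → 21
rgb(45, 23, 21) = #2d1715.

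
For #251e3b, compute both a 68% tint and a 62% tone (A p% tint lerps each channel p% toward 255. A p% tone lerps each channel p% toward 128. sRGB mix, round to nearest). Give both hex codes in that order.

#b9b7c0, #5d5b66

#251e3b is rgb(37, 30, 59).
68% tint:
  R: 37 + 148.24 = 185.24 → 185
  G: 30 + 153 = 183 → 183
  B: 59 + 0.68×(255−59) = 59 + 133.28 = 192.28 → 192
  → #b9b7c0
62% tone:
  R: 37 + 0.62×(128−37) = 37 + 56.42 = 93.42 → 93
  G: 30 + 60.76 = 90.76 → 91
  B: 59 + 42.78 = 101.78 → 102
  → #5d5b66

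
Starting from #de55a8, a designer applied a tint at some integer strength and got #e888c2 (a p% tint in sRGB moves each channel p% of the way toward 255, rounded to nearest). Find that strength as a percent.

#de55a8 is rgb(222, 85, 168); #e888c2 is rgb(232, 136, 194).
On the G channel (widest range): 136 ≈ 85 + (p/100)(255 − 85), so p ≈ 100×(136 − 85)/(255 − 85) = 5100/170 = 30.00.
p = 30 reproduces all three channels after rounding.

30%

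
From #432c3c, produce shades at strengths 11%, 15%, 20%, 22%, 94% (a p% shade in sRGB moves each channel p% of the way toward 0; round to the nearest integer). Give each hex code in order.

#3c2735, #392533, #362330, #34222f, #040304

#432c3c is rgb(67, 44, 60).
11%: (67 − 7.37 = 59.63→60, 44 − 4.84 = 39.16→39, 60 − 6.6 = 53.4→53) → #3c2735
15%: (67 − 10.05 = 56.95→57, 44 − 6.6 = 37.4→37, 60 − 9 = 51→51) → #392533
20%: (67 − 13.4 = 53.6→54, 44 − 8.8 = 35.2→35, 60 − 12 = 48→48) → #362330
22%: (67 − 14.74 = 52.26→52, 44 − 9.68 = 34.32→34, 60 − 13.2 = 46.8→47) → #34222f
94%: (67 − 62.98 = 4.02→4, 44 − 41.36 = 2.64→3, 60 − 56.4 = 3.6→4) → #040304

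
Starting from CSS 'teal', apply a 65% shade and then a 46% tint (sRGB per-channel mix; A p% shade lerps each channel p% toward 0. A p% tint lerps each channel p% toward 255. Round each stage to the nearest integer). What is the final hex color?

CSS teal is rgb(0, 128, 128).
Lerp each channel 65% toward 0:
  R: 0 + 0.65×(0−0) = 0 + 0 = 0 → 0
  G: 128 + 0.65×(0−128) = 128 − 83.2 = 44.8 → 45
  B: 128 + 0.65×(0−128) = 128 − 83.2 = 44.8 → 45
After the shade: rgb(0, 45, 45) = #002D2D.
Lerp each channel 46% toward 255:
  R: 0 + 117.3 = 117.3 → 117
  G: 45 + 96.6 = 141.6 → 142
  B: 45 + 96.6 = 141.6 → 142
rgb(117, 142, 142) = #758E8E.

#758E8E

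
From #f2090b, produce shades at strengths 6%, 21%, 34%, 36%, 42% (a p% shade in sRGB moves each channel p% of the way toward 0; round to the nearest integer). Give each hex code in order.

#e3080a, #bf0709, #a00607, #9b0607, #8c0506

#f2090b is rgb(242, 9, 11).
6%: (242 − 14.52 = 227.48→227, 9 − 0.54 = 8.46→8, 11 − 0.66 = 10.34→10) → #e3080a
21%: (242 − 50.82 = 191.18→191, 9 − 1.89 = 7.11→7, 11 − 2.31 = 8.69→9) → #bf0709
34%: (242 − 82.28 = 159.72→160, 9 − 3.06 = 5.94→6, 11 − 3.74 = 7.26→7) → #a00607
36%: (242 − 87.12 = 154.88→155, 9 − 3.24 = 5.76→6, 11 − 3.96 = 7.04→7) → #9b0607
42%: (242 − 101.64 = 140.36→140, 9 − 3.78 = 5.22→5, 11 − 4.62 = 6.38→6) → #8c0506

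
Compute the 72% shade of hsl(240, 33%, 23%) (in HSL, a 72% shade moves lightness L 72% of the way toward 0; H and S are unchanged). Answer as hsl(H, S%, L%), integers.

hsl(240, 33%, 6%)

L moves 72% from 23 toward 0: 23 − 16.56 = 6.44 → 6.
H and S are unchanged.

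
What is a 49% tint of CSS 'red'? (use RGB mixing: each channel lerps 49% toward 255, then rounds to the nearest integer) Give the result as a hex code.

CSS red is rgb(255, 0, 0).
A 49% tint moves each channel 49% toward 255:
  R: 255 + 0.49×(255−255) = 255 + 0 = 255 → 255
  G: 0 + 124.95 = 124.95 → 125
  B: 0 + 0.49×(255−0) = 0 + 124.95 = 124.95 → 125
rgb(255, 125, 125) = #ff7d7d.

#ff7d7d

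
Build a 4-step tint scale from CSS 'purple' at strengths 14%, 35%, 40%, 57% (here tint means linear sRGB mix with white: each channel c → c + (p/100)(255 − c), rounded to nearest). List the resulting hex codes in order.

CSS purple is rgb(128, 0, 128).
14%: (128 + 17.78 = 145.78→146, 0 + 35.7 = 35.7→36, 128 + 17.78 = 145.78→146) → #922492
35%: (128 + 44.45 = 172.45→172, 0 + 89.25 = 89.25→89, 128 + 44.45 = 172.45→172) → #ac59ac
40%: (128 + 50.8 = 178.8→179, 0 + 102 = 102→102, 128 + 50.8 = 178.8→179) → #b366b3
57%: (128 + 72.39 = 200.39→200, 0 + 145.35 = 145.35→145, 128 + 72.39 = 200.39→200) → #c891c8

#922492, #ac59ac, #b366b3, #c891c8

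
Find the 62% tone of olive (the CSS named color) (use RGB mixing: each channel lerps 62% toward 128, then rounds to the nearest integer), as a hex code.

CSS olive is rgb(128, 128, 0).
Lerp each channel 62% toward 128:
  R: 128 + 0.62×(128−128) = 128 + 0 = 128 → 128
  G: 128 + 0.62×(128−128) = 128 + 0 = 128 → 128
  B: 0 + 0.62×(128−0) = 0 + 79.36 = 79.36 → 79
rgb(128, 128, 79) = #80804f.

#80804f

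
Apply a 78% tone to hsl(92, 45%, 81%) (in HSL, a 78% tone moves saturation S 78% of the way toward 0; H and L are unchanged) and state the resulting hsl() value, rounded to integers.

S moves 78% from 45 toward 0: 45 − 35.1 = 9.9 → 10.
H and L are unchanged.

hsl(92, 10%, 81%)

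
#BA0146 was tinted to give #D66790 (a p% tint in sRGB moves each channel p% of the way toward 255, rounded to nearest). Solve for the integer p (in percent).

#BA0146 is rgb(186, 1, 70); #D66790 is rgb(214, 103, 144).
On the G channel (widest range): 103 ≈ 1 + (p/100)(255 − 1), so p ≈ 100×(103 − 1)/(255 − 1) = 10200/254 = 40.16.
p = 40 reproduces all three channels after rounding.

40%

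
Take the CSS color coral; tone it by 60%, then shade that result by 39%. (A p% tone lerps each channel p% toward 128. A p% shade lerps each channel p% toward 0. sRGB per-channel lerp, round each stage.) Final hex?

CSS coral is rgb(255, 127, 80).
Per channel, c → c + 0.6(128 − c):
  R: 255 + 0.6×(128−255) = 255 − 76.2 = 178.8 → 179
  G: 127 + 0.6×(128−127) = 127 + 0.6 = 127.6 → 128
  B: 80 + 28.8 = 108.8 → 109
After the tone: rgb(179, 128, 109) = #b3806d.
Lerp each channel 39% toward 0:
  R: 179 + 0.39×(0−179) = 179 − 69.81 = 109.19 → 109
  G: 128 + 0.39×(0−128) = 128 − 49.92 = 78.08 → 78
  B: 109 + 0.39×(0−109) = 109 − 42.51 = 66.49 → 66
rgb(109, 78, 66) = #6d4e42.

#6d4e42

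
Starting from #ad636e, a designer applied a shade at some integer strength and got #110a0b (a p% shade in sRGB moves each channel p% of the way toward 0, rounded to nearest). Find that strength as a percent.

90%

#ad636e is rgb(173, 99, 110); #110a0b is rgb(17, 10, 11).
On the R channel (widest range): 17 ≈ 173 + (p/100)(0 − 173), so p ≈ 100×(17 − 173)/(0 − 173) = -15600/-173 = 90.17.
p = 90 reproduces all three channels after rounding.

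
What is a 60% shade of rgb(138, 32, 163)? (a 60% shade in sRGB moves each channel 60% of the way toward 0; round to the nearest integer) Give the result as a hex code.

#370d41

Lerp each channel 60% toward 0:
  R: 138 + 0.6×(0−138) = 138 − 82.8 = 55.2 → 55
  G: 32 + 0.6×(0−32) = 32 − 19.2 = 12.8 → 13
  B: 163 + 0.6×(0−163) = 163 − 97.8 = 65.2 → 65
rgb(55, 13, 65) = #370d41.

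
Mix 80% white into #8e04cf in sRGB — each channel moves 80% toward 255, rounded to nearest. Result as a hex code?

#e8cdf5

#8e04cf is rgb(142, 4, 207).
Lerp each channel 80% toward 255:
  R: 142 + 0.8×(255−142) = 142 + 90.4 = 232.4 → 232
  G: 4 + 0.8×(255−4) = 4 + 200.8 = 204.8 → 205
  B: 207 + 0.8×(255−207) = 207 + 38.4 = 245.4 → 245
rgb(232, 205, 245) = #e8cdf5.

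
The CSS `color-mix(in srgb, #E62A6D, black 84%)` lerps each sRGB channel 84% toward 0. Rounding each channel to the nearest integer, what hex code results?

#E62A6D is rgb(230, 42, 109).
An 84% shade moves each channel 84% toward 0:
  R: 230 + 0.84×(0−230) = 230 − 193.2 = 36.8 → 37
  G: 42 + 0.84×(0−42) = 42 − 35.28 = 6.72 → 7
  B: 109 − 91.56 = 17.44 → 17
rgb(37, 7, 17) = #250711.

#250711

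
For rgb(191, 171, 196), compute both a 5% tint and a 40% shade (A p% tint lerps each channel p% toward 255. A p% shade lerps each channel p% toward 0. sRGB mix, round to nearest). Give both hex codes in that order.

#C2AFC7, #736776

5% tint:
  R: 191 + 3.2 = 194.2 → 194
  G: 171 + 0.05×(255−171) = 171 + 4.2 = 175.2 → 175
  B: 196 + 2.95 = 198.95 → 199
  → #C2AFC7
40% shade:
  R: 191 + 0.4×(0−191) = 191 − 76.4 = 114.6 → 115
  G: 171 − 68.4 = 102.6 → 103
  B: 196 + 0.4×(0−196) = 196 − 78.4 = 117.6 → 118
  → #736776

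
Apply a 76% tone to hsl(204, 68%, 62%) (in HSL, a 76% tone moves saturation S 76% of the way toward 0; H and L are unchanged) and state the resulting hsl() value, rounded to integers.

hsl(204, 16%, 62%)

S moves 76% from 68 toward 0: 68 − 51.68 = 16.32 → 16.
H and L are unchanged.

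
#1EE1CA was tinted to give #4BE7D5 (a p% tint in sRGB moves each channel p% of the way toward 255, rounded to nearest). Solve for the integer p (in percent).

20%

#1EE1CA is rgb(30, 225, 202); #4BE7D5 is rgb(75, 231, 213).
On the R channel (widest range): 75 ≈ 30 + (p/100)(255 − 30), so p ≈ 100×(75 − 30)/(255 − 30) = 4500/225 = 20.00.
p = 20 reproduces all three channels after rounding.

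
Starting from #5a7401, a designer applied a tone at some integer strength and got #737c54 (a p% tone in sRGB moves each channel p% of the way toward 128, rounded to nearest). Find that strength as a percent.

65%

#5a7401 is rgb(90, 116, 1); #737c54 is rgb(115, 124, 84).
On the B channel (widest range): 84 ≈ 1 + (p/100)(128 − 1), so p ≈ 100×(84 − 1)/(128 − 1) = 8300/127 = 65.35.
p = 65 reproduces all three channels after rounding.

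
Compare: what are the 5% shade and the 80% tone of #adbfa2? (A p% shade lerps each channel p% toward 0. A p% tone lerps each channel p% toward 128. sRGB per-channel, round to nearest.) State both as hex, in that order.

#adbfa2 is rgb(173, 191, 162).
5% shade:
  R: 173 + 0.05×(0−173) = 173 − 8.65 = 164.35 → 164
  G: 191 + 0.05×(0−191) = 191 − 9.55 = 181.45 → 181
  B: 162 + 0.05×(0−162) = 162 − 8.1 = 153.9 → 154
  → #a4b59a
80% tone:
  R: 173 − 36 = 137 → 137
  G: 191 + 0.8×(128−191) = 191 − 50.4 = 140.6 → 141
  B: 162 + 0.8×(128−162) = 162 − 27.2 = 134.8 → 135
  → #898d87

#a4b59a, #898d87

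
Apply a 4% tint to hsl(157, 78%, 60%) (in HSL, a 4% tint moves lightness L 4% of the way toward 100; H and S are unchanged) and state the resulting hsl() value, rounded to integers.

hsl(157, 78%, 62%)

L moves 4% from 60 toward 100: 60 + 1.6 = 61.6 → 62.
H and S are unchanged.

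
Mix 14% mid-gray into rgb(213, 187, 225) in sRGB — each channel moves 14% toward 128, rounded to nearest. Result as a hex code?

#c9b3d3

Lerp each channel 14% toward 128:
  R: 213 − 11.9 = 201.1 → 201
  G: 187 + 0.14×(128−187) = 187 − 8.26 = 178.74 → 179
  B: 225 + 0.14×(128−225) = 225 − 13.58 = 211.42 → 211
rgb(201, 179, 211) = #c9b3d3.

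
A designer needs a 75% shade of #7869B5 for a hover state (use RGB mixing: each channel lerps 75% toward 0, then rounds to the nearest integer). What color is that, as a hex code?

#7869B5 is rgb(120, 105, 181).
Per channel, c → c + 0.75(0 − c):
  R: 120 − 90 = 30 → 30
  G: 105 − 78.75 = 26.25 → 26
  B: 181 + 0.75×(0−181) = 181 − 135.75 = 45.25 → 45
rgb(30, 26, 45) = #1E1A2D.

#1E1A2D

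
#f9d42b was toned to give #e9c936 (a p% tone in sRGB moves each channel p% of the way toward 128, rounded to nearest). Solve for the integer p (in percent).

#f9d42b is rgb(249, 212, 43); #e9c936 is rgb(233, 201, 54).
On the R channel (widest range): 233 ≈ 249 + (p/100)(128 − 249), so p ≈ 100×(233 − 249)/(128 − 249) = -1600/-121 = 13.22.
p = 13 reproduces all three channels after rounding.

13%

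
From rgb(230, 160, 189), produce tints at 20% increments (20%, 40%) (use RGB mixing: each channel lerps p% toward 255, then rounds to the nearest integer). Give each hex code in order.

20%: (230 + 5 = 235→235, 160 + 19 = 179→179, 189 + 13.2 = 202.2→202) → #ebb3ca
40%: (230 + 10 = 240→240, 160 + 38 = 198→198, 189 + 26.4 = 215.4→215) → #f0c6d7

#ebb3ca, #f0c6d7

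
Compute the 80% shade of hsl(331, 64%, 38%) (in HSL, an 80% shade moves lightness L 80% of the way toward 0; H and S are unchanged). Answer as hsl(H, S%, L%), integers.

L moves 80% from 38 toward 0: 38 − 30.4 = 7.6 → 8.
H and S are unchanged.

hsl(331, 64%, 8%)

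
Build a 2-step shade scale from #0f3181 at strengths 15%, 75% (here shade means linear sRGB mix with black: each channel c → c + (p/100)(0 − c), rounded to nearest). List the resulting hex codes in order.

#0d2a6e, #040c20

#0f3181 is rgb(15, 49, 129).
15%: (15 − 2.25 = 12.75→13, 49 − 7.35 = 41.65→42, 129 − 19.35 = 109.65→110) → #0d2a6e
75%: (15 − 11.25 = 3.75→4, 49 − 36.75 = 12.25→12, 129 − 96.75 = 32.25→32) → #040c20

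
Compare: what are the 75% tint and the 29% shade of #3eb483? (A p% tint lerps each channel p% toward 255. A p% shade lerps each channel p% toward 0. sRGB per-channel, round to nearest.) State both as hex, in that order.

#3eb483 is rgb(62, 180, 131).
75% tint:
  R: 62 + 144.75 = 206.75 → 207
  G: 180 + 56.25 = 236.25 → 236
  B: 131 + 93 = 224 → 224
  → #cfece0
29% shade:
  R: 62 − 17.98 = 44.02 → 44
  G: 180 − 52.2 = 127.8 → 128
  B: 131 + 0.29×(0−131) = 131 − 37.99 = 93.01 → 93
  → #2c805d

#cfece0, #2c805d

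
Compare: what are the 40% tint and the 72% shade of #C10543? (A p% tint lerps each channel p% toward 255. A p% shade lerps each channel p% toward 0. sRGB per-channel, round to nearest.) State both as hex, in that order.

#DA698E, #360113

#C10543 is rgb(193, 5, 67).
40% tint:
  R: 193 + 24.8 = 217.8 → 218
  G: 5 + 0.4×(255−5) = 5 + 100 = 105 → 105
  B: 67 + 0.4×(255−67) = 67 + 75.2 = 142.2 → 142
  → #DA698E
72% shade:
  R: 193 − 138.96 = 54.04 → 54
  G: 5 − 3.6 = 1.4 → 1
  B: 67 − 48.24 = 18.76 → 19
  → #360113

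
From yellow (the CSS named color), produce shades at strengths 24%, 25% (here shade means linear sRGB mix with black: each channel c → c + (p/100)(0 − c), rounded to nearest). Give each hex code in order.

#c2c200, #bfbf00

CSS yellow is rgb(255, 255, 0).
24%: (255 − 61.2 = 193.8→194, 255 − 61.2 = 193.8→194, 0→0) → #c2c200
25%: (255 − 63.75 = 191.25→191, 255 − 63.75 = 191.25→191, 0→0) → #bfbf00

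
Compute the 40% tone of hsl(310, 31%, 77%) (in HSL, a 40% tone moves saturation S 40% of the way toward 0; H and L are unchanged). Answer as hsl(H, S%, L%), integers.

hsl(310, 19%, 77%)

S moves 40% from 31 toward 0: 31 − 12.4 = 18.6 → 19.
H and L are unchanged.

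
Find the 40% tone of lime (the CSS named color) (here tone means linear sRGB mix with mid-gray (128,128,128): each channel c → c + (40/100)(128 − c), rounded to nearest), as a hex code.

CSS lime is rgb(0, 255, 0).
A 40% tone moves each channel 40% toward 128:
  R: 0 + 0.4×(128−0) = 0 + 51.2 = 51.2 → 51
  G: 255 − 50.8 = 204.2 → 204
  B: 0 + 51.2 = 51.2 → 51
rgb(51, 204, 51) = #33cc33.

#33cc33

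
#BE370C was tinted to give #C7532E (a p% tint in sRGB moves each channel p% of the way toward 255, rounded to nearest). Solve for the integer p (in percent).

#BE370C is rgb(190, 55, 12); #C7532E is rgb(199, 83, 46).
On the B channel (widest range): 46 ≈ 12 + (p/100)(255 − 12), so p ≈ 100×(46 − 12)/(255 − 12) = 3400/243 = 13.99.
p = 14 reproduces all three channels after rounding.

14%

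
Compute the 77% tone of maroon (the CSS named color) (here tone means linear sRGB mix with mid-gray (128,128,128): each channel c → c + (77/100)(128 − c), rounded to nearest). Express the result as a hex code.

#806363

CSS maroon is rgb(128, 0, 0).
Per channel, c → c + 0.77(128 − c):
  R: 128 + 0.77×(128−128) = 128 + 0 = 128 → 128
  G: 0 + 0.77×(128−0) = 0 + 98.56 = 98.56 → 99
  B: 0 + 98.56 = 98.56 → 99
rgb(128, 99, 99) = #806363.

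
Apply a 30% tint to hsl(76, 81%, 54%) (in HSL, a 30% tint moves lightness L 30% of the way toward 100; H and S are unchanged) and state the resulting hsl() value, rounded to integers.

L moves 30% from 54 toward 100: 54 + 13.8 = 67.8 → 68.
H and S are unchanged.

hsl(76, 81%, 68%)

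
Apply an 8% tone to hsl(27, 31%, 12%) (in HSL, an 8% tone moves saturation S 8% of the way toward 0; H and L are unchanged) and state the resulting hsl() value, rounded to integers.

hsl(27, 29%, 12%)

S moves 8% from 31 toward 0: 31 − 2.48 = 28.52 → 29.
H and L are unchanged.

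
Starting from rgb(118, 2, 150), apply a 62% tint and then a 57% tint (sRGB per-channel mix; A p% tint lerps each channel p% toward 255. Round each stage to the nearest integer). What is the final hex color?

#e9d6ee

Lerp each channel 62% toward 255:
  R: 118 + 84.94 = 202.94 → 203
  G: 2 + 0.62×(255−2) = 2 + 156.86 = 158.86 → 159
  B: 150 + 0.62×(255−150) = 150 + 65.1 = 215.1 → 215
After the tint: rgb(203, 159, 215) = #cb9fd7.
Lerp each channel 57% toward 255:
  R: 203 + 0.57×(255−203) = 203 + 29.64 = 232.64 → 233
  G: 159 + 54.72 = 213.72 → 214
  B: 215 + 22.8 = 237.8 → 238
rgb(233, 214, 238) = #e9d6ee.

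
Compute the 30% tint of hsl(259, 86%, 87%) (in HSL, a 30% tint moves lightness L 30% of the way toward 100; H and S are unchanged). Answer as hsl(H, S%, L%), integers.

hsl(259, 86%, 91%)

L moves 30% from 87 toward 100: 87 + 3.9 = 90.9 → 91.
H and S are unchanged.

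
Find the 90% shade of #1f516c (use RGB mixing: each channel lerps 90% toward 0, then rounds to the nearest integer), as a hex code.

#03080b

#1f516c is rgb(31, 81, 108).
A 90% shade moves each channel 90% toward 0:
  R: 31 + 0.9×(0−31) = 31 − 27.9 = 3.1 → 3
  G: 81 − 72.9 = 8.1 → 8
  B: 108 − 97.2 = 10.8 → 11
rgb(3, 8, 11) = #03080b.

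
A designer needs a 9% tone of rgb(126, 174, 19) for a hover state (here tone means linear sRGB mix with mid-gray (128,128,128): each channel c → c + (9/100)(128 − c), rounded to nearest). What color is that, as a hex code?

Lerp each channel 9% toward 128:
  R: 126 + 0.18 = 126.18 → 126
  G: 174 + 0.09×(128−174) = 174 − 4.14 = 169.86 → 170
  B: 19 + 0.09×(128−19) = 19 + 9.81 = 28.81 → 29
rgb(126, 170, 29) = #7eaa1d.

#7eaa1d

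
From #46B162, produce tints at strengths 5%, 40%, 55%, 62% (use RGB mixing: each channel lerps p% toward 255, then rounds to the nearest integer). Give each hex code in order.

#4FB56A, #90D0A1, #ACDCB8, #B9E1C3

#46B162 is rgb(70, 177, 98).
5%: (70 + 9.25 = 79.25→79, 177 + 3.9 = 180.9→181, 98 + 7.85 = 105.85→106) → #4FB56A
40%: (70 + 74 = 144→144, 177 + 31.2 = 208.2→208, 98 + 62.8 = 160.8→161) → #90D0A1
55%: (70 + 101.75 = 171.75→172, 177 + 42.9 = 219.9→220, 98 + 86.35 = 184.35→184) → #ACDCB8
62%: (70 + 114.7 = 184.7→185, 177 + 48.36 = 225.36→225, 98 + 97.34 = 195.34→195) → #B9E1C3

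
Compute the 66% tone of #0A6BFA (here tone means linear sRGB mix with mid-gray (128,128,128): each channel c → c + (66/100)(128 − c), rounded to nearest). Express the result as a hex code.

#0A6BFA is rgb(10, 107, 250).
A 66% tone moves each channel 66% toward 128:
  R: 10 + 0.66×(128−10) = 10 + 77.88 = 87.88 → 88
  G: 107 + 0.66×(128−107) = 107 + 13.86 = 120.86 → 121
  B: 250 + 0.66×(128−250) = 250 − 80.52 = 169.48 → 169
rgb(88, 121, 169) = #5879A9.

#5879A9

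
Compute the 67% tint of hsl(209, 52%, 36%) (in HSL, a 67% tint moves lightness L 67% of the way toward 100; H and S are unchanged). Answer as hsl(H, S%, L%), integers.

hsl(209, 52%, 79%)

L moves 67% from 36 toward 100: 36 + 42.88 = 78.88 → 79.
H and S are unchanged.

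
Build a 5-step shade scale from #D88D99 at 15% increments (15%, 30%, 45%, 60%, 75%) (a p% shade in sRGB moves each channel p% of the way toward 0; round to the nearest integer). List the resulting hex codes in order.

#B87882, #97636B, #774E54, #56383D, #362326

#D88D99 is rgb(216, 141, 153).
15%: (216 − 32.4 = 183.6→184, 141 − 21.15 = 119.85→120, 153 − 22.95 = 130.05→130) → #B87882
30%: (216 − 64.8 = 151.2→151, 141 − 42.3 = 98.7→99, 153 − 45.9 = 107.1→107) → #97636B
45%: (216 − 97.2 = 118.8→119, 141 − 63.45 = 77.55→78, 153 − 68.85 = 84.15→84) → #774E54
60%: (216 − 129.6 = 86.4→86, 141 − 84.6 = 56.4→56, 153 − 91.8 = 61.2→61) → #56383D
75%: (216 − 162 = 54→54, 141 − 105.75 = 35.25→35, 153 − 114.75 = 38.25→38) → #362326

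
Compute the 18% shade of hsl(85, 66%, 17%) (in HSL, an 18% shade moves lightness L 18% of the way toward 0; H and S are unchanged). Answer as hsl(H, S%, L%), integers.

L moves 18% from 17 toward 0: 17 − 3.06 = 13.94 → 14.
H and S are unchanged.

hsl(85, 66%, 14%)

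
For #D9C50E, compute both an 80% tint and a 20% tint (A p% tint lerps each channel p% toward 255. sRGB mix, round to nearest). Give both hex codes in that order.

#D9C50E is rgb(217, 197, 14).
80% tint:
  R: 217 + 0.8×(255−217) = 217 + 30.4 = 247.4 → 247
  G: 197 + 46.4 = 243.4 → 243
  B: 14 + 0.8×(255−14) = 14 + 192.8 = 206.8 → 207
  → #F7F3CF
20% tint:
  R: 217 + 0.2×(255−217) = 217 + 7.6 = 224.6 → 225
  G: 197 + 0.2×(255−197) = 197 + 11.6 = 208.6 → 209
  B: 14 + 48.2 = 62.2 → 62
  → #E1D13E

#F7F3CF, #E1D13E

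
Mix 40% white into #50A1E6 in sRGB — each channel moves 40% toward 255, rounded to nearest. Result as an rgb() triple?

rgb(150, 199, 240)

#50A1E6 is rgb(80, 161, 230).
Lerp each channel 40% toward 255:
  R: 80 + 0.4×(255−80) = 80 + 70 = 150 → 150
  G: 161 + 0.4×(255−161) = 161 + 37.6 = 198.6 → 199
  B: 230 + 0.4×(255−230) = 230 + 10 = 240 → 240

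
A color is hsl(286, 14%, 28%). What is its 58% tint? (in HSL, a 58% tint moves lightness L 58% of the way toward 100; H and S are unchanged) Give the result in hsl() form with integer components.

hsl(286, 14%, 70%)

L moves 58% from 28 toward 100: 28 + 41.76 = 69.76 → 70.
H and S are unchanged.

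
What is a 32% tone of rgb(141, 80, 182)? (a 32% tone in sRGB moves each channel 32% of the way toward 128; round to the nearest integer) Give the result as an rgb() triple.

rgb(137, 95, 165)

Lerp each channel 32% toward 128:
  R: 141 + 0.32×(128−141) = 141 − 4.16 = 136.84 → 137
  G: 80 + 0.32×(128−80) = 80 + 15.36 = 95.36 → 95
  B: 182 − 17.28 = 164.72 → 165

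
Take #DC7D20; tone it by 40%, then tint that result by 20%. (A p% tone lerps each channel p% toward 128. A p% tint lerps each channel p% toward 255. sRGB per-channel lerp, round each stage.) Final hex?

#DC7D20 is rgb(220, 125, 32).
A 40% tone moves each channel 40% toward 128:
  R: 220 − 36.8 = 183.2 → 183
  G: 125 + 0.4×(128−125) = 125 + 1.2 = 126.2 → 126
  B: 32 + 0.4×(128−32) = 32 + 38.4 = 70.4 → 70
After the tone: rgb(183, 126, 70) = #B77E46.
A 20% tint moves each channel 20% toward 255:
  R: 183 + 0.2×(255−183) = 183 + 14.4 = 197.4 → 197
  G: 126 + 25.8 = 151.8 → 152
  B: 70 + 0.2×(255−70) = 70 + 37 = 107 → 107
rgb(197, 152, 107) = #C5986B.

#C5986B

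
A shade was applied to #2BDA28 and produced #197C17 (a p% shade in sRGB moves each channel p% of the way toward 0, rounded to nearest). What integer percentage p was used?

43%

#2BDA28 is rgb(43, 218, 40); #197C17 is rgb(25, 124, 23).
On the G channel (widest range): 124 ≈ 218 + (p/100)(0 − 218), so p ≈ 100×(124 − 218)/(0 − 218) = -9400/-218 = 43.12.
p = 43 reproduces all three channels after rounding.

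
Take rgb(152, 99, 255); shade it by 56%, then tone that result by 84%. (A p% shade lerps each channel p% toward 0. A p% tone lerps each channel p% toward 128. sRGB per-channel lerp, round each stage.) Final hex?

Lerp each channel 56% toward 0:
  R: 152 − 85.12 = 66.88 → 67
  G: 99 − 55.44 = 43.56 → 44
  B: 255 − 142.8 = 112.2 → 112
After the shade: rgb(67, 44, 112) = #432c70.
An 84% tone moves each channel 84% toward 128:
  R: 67 + 0.84×(128−67) = 67 + 51.24 = 118.24 → 118
  G: 44 + 0.84×(128−44) = 44 + 70.56 = 114.56 → 115
  B: 112 + 13.44 = 125.44 → 125
rgb(118, 115, 125) = #76737d.

#76737d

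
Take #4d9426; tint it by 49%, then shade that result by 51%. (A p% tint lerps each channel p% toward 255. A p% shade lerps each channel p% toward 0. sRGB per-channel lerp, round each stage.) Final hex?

#506247

#4d9426 is rgb(77, 148, 38).
Per channel, c → c + 0.49(255 − c):
  R: 77 + 0.49×(255−77) = 77 + 87.22 = 164.22 → 164
  G: 148 + 0.49×(255−148) = 148 + 52.43 = 200.43 → 200
  B: 38 + 106.33 = 144.33 → 144
After the tint: rgb(164, 200, 144) = #a4c890.
Per channel, c → c + 0.51(0 − c):
  R: 164 + 0.51×(0−164) = 164 − 83.64 = 80.36 → 80
  G: 200 + 0.51×(0−200) = 200 − 102 = 98 → 98
  B: 144 + 0.51×(0−144) = 144 − 73.44 = 70.56 → 71
rgb(80, 98, 71) = #506247.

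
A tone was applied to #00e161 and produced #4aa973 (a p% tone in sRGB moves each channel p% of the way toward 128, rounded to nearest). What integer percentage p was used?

58%

#00e161 is rgb(0, 225, 97); #4aa973 is rgb(74, 169, 115).
On the R channel (widest range): 74 ≈ 0 + (p/100)(128 − 0), so p ≈ 100×(74 − 0)/(128 − 0) = 7400/128 = 57.81.
p = 58 reproduces all three channels after rounding.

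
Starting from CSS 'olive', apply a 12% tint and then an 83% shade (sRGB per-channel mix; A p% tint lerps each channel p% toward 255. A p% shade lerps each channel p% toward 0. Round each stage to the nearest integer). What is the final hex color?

CSS olive is rgb(128, 128, 0).
Lerp each channel 12% toward 255:
  R: 128 + 15.24 = 143.24 → 143
  G: 128 + 0.12×(255−128) = 128 + 15.24 = 143.24 → 143
  B: 0 + 30.6 = 30.6 → 31
After the tint: rgb(143, 143, 31) = #8f8f1f.
An 83% shade moves each channel 83% toward 0:
  R: 143 + 0.83×(0−143) = 143 − 118.69 = 24.31 → 24
  G: 143 − 118.69 = 24.31 → 24
  B: 31 + 0.83×(0−31) = 31 − 25.73 = 5.27 → 5
rgb(24, 24, 5) = #181805.

#181805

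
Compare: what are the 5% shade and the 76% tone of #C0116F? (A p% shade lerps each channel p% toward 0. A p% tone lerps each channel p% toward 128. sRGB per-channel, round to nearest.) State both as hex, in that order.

#B61069, #8F657C

#C0116F is rgb(192, 17, 111).
5% shade:
  R: 192 + 0.05×(0−192) = 192 − 9.6 = 182.4 → 182
  G: 17 − 0.85 = 16.15 → 16
  B: 111 + 0.05×(0−111) = 111 − 5.55 = 105.45 → 105
  → #B61069
76% tone:
  R: 192 − 48.64 = 143.36 → 143
  G: 17 + 0.76×(128−17) = 17 + 84.36 = 101.36 → 101
  B: 111 + 12.92 = 123.92 → 124
  → #8F657C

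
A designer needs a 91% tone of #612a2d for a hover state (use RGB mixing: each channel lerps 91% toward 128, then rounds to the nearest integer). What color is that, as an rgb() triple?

#612a2d is rgb(97, 42, 45).
Per channel, c → c + 0.91(128 − c):
  R: 97 + 28.21 = 125.21 → 125
  G: 42 + 78.26 = 120.26 → 120
  B: 45 + 0.91×(128−45) = 45 + 75.53 = 120.53 → 121

rgb(125, 120, 121)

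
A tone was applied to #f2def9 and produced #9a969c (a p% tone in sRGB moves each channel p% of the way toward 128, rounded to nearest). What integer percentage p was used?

#f2def9 is rgb(242, 222, 249); #9a969c is rgb(154, 150, 156).
On the B channel (widest range): 156 ≈ 249 + (p/100)(128 − 249), so p ≈ 100×(156 − 249)/(128 − 249) = -9300/-121 = 76.86.
p = 77 reproduces all three channels after rounding.

77%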